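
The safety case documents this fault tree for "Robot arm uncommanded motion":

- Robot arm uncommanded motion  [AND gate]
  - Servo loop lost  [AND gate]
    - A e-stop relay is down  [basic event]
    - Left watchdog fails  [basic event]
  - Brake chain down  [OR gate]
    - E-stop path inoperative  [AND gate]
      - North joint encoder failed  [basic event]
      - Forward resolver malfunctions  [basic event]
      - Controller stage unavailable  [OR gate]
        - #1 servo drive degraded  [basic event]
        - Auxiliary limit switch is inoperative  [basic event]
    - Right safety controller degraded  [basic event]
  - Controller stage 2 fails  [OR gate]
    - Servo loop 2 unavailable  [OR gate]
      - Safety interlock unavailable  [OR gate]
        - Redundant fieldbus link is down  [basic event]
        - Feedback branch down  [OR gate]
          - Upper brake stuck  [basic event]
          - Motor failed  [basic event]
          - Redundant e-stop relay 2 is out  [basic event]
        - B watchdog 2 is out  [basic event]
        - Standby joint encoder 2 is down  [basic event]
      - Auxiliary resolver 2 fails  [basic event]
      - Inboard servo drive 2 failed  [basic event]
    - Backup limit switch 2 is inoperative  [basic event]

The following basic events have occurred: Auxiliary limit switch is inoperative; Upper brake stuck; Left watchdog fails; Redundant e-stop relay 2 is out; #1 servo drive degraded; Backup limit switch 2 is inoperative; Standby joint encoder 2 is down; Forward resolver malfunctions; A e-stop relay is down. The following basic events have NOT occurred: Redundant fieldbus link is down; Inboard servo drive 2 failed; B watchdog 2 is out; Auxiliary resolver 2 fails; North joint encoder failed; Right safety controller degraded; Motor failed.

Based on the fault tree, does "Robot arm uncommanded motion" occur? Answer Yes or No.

Servo loop lost [AND]: A e-stop relay is down=occurs, Left watchdog fails=occurs → all inputs occur → occurs.
Controller stage unavailable [OR]: #1 servo drive degraded=occurs, Auxiliary limit switch is inoperative=occurs → at least one input occurs → occurs.
E-stop path inoperative [AND]: North joint encoder failed=not, Forward resolver malfunctions=occurs, Controller stage unavailable=occurs → not all inputs occur → does not occur.
Brake chain down [OR]: E-stop path inoperative=not, Right safety controller degraded=not → no input occurs → does not occur.
Feedback branch down [OR]: Upper brake stuck=occurs, Motor failed=not, Redundant e-stop relay 2 is out=occurs → at least one input occurs → occurs.
Safety interlock unavailable [OR]: Redundant fieldbus link is down=not, Feedback branch down=occurs, B watchdog 2 is out=not, Standby joint encoder 2 is down=occurs → at least one input occurs → occurs.
Servo loop 2 unavailable [OR]: Safety interlock unavailable=occurs, Auxiliary resolver 2 fails=not, Inboard servo drive 2 failed=not → at least one input occurs → occurs.
Controller stage 2 fails [OR]: Servo loop 2 unavailable=occurs, Backup limit switch 2 is inoperative=occurs → at least one input occurs → occurs.
Robot arm uncommanded motion [AND]: Servo loop lost=occurs, Brake chain down=not, Controller stage 2 fails=occurs → not all inputs occur → does not occur.

No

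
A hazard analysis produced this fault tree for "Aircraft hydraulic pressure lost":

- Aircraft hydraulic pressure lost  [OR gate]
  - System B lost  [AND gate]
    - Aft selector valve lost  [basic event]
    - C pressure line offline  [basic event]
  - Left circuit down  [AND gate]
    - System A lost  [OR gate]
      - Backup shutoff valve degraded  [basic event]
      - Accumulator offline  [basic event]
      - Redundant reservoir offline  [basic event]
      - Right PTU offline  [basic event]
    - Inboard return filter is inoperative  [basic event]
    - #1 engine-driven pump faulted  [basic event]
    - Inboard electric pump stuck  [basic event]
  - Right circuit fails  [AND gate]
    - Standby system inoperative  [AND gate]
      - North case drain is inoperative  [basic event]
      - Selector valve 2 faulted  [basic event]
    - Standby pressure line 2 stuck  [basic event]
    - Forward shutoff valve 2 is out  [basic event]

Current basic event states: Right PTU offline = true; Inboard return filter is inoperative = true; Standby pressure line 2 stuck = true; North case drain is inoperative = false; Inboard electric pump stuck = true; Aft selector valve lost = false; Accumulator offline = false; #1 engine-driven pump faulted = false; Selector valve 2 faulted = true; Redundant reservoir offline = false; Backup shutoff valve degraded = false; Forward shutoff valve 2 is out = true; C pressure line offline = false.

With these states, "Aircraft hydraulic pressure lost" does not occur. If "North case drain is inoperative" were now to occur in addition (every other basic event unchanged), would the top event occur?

Yes

Counterfactual: set "North case drain is inoperative" to occurred.
System B lost [AND]: Aft selector valve lost=not, C pressure line offline=not → not all inputs occur → does not occur.
System A lost [OR]: Backup shutoff valve degraded=not, Accumulator offline=not, Redundant reservoir offline=not, Right PTU offline=occurs → at least one input occurs → occurs.
Left circuit down [AND]: System A lost=occurs, Inboard return filter is inoperative=occurs, #1 engine-driven pump faulted=not, Inboard electric pump stuck=occurs → not all inputs occur → does not occur.
Standby system inoperative [AND]: North case drain is inoperative=occurs, Selector valve 2 faulted=occurs → all inputs occur → occurs.
Right circuit fails [AND]: Standby system inoperative=occurs, Standby pressure line 2 stuck=occurs, Forward shutoff valve 2 is out=occurs → all inputs occur → occurs.
Aircraft hydraulic pressure lost [OR]: System B lost=not, Left circuit down=not, Right circuit fails=occurs → at least one input occurs → occurs.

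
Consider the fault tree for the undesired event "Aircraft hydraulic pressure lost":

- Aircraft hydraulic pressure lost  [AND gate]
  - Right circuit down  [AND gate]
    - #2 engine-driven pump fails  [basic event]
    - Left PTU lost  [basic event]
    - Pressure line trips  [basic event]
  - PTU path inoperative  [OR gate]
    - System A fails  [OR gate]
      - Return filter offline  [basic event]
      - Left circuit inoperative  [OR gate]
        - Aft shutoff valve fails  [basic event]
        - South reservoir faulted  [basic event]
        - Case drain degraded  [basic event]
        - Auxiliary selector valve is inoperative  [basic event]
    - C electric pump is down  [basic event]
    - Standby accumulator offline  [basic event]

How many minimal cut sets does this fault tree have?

7

Right circuit down [AND]: one cut set from each child combined → 1 × 1 × 1 = 1 cut set(s).
Left circuit inoperative [OR]: union of children's cut sets → 4 cut set(s).
System A fails [OR]: union of children's cut sets → 5 cut set(s).
PTU path inoperative [OR]: union of children's cut sets → 7 cut set(s).
Aircraft hydraulic pressure lost [AND]: one cut set from each child combined → 1 × 7 = 7 cut set(s).
Minimal cut sets: {#2 engine-driven pump fails, Left PTU lost, Pressure line trips, Return filter offline}; {#2 engine-driven pump fails, Aft shutoff valve fails, Left PTU lost, Pressure line trips}; {#2 engine-driven pump fails, Left PTU lost, Pressure line trips, South reservoir faulted}; {#2 engine-driven pump fails, Case drain degraded, Left PTU lost, Pressure line trips}; {#2 engine-driven pump fails, Auxiliary selector valve is inoperative, Left PTU lost, Pressure line trips}; {#2 engine-driven pump fails, C electric pump is down, Left PTU lost, Pressure line trips}; {#2 engine-driven pump fails, Left PTU lost, Pressure line trips, Standby accumulator offline}.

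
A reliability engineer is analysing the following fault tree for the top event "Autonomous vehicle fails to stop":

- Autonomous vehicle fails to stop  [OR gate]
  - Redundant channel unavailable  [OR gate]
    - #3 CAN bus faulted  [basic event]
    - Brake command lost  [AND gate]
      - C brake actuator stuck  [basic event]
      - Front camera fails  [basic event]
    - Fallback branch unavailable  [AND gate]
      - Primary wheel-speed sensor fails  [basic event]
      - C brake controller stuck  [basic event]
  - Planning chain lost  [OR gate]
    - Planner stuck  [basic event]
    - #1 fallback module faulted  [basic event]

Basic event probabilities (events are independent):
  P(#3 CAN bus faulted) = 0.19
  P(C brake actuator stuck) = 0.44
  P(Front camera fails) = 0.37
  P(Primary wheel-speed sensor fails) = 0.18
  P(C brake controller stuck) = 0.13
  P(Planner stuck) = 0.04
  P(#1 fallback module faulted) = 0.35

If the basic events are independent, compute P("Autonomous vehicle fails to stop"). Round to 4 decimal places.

0.5867

P(Brake command lost) [AND] = 0.44 × 0.37 = 0.162800
P(Fallback branch unavailable) [AND] = 0.18 × 0.13 = 0.023400
P(Redundant channel unavailable) [OR] = 1 − (1−0.19) × (1−0.162800) × (1−0.023400) = 0.337736
P(Planning chain lost) [OR] = 1 − (1−0.04) × (1−0.35) = 0.376000
P(Autonomous vehicle fails to stop) [OR] = 1 − (1−0.337736) × (1−0.376000) = 0.586747
Rounded to 4 decimal places: P(Autonomous vehicle fails to stop) ≈ 0.5867.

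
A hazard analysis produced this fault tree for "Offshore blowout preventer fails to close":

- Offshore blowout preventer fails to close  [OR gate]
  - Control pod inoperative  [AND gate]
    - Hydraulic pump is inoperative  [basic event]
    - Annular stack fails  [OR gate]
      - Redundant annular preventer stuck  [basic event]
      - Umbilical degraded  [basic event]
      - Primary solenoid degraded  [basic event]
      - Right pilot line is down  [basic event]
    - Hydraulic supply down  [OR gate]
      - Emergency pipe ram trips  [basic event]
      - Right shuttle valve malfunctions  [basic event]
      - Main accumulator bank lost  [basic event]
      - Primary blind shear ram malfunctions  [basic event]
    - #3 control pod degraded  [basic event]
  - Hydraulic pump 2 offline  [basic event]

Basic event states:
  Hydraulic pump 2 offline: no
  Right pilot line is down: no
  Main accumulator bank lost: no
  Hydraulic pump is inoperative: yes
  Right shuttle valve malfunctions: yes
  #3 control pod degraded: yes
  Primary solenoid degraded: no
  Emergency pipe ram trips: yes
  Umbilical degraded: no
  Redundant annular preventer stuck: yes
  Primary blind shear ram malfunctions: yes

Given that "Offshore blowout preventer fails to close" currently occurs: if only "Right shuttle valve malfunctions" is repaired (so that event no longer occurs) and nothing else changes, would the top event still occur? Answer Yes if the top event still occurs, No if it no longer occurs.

Yes

Counterfactual: set "Right shuttle valve malfunctions" to not occurred.
Annular stack fails [OR]: Redundant annular preventer stuck=occurs, Umbilical degraded=not, Primary solenoid degraded=not, Right pilot line is down=not → at least one input occurs → occurs.
Hydraulic supply down [OR]: Emergency pipe ram trips=occurs, Right shuttle valve malfunctions=not, Main accumulator bank lost=not, Primary blind shear ram malfunctions=occurs → at least one input occurs → occurs.
Control pod inoperative [AND]: Hydraulic pump is inoperative=occurs, Annular stack fails=occurs, Hydraulic supply down=occurs, #3 control pod degraded=occurs → all inputs occur → occurs.
Offshore blowout preventer fails to close [OR]: Control pod inoperative=occurs, Hydraulic pump 2 offline=not → at least one input occurs → occurs.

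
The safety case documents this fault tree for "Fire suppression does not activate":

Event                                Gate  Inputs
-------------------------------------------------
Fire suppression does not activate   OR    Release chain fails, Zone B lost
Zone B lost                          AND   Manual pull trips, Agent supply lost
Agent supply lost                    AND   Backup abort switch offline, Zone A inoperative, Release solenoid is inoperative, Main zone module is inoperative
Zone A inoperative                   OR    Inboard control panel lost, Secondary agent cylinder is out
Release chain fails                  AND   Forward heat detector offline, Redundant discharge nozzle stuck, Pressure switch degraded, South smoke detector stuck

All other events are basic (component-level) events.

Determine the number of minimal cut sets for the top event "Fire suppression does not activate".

3

Release chain fails [AND]: one cut set from each child combined → 1 × 1 × 1 × 1 = 1 cut set(s).
Zone A inoperative [OR]: union of children's cut sets → 2 cut set(s).
Agent supply lost [AND]: one cut set from each child combined → 1 × 2 × 1 × 1 = 2 cut set(s).
Zone B lost [AND]: one cut set from each child combined → 1 × 2 = 2 cut set(s).
Fire suppression does not activate [OR]: union of children's cut sets → 3 cut set(s).
Minimal cut sets: {Forward heat detector offline, Pressure switch degraded, Redundant discharge nozzle stuck, South smoke detector stuck}; {Backup abort switch offline, Inboard control panel lost, Main zone module is inoperative, Manual pull trips, Release solenoid is inoperative}; {Backup abort switch offline, Main zone module is inoperative, Manual pull trips, Release solenoid is inoperative, Secondary agent cylinder is out}.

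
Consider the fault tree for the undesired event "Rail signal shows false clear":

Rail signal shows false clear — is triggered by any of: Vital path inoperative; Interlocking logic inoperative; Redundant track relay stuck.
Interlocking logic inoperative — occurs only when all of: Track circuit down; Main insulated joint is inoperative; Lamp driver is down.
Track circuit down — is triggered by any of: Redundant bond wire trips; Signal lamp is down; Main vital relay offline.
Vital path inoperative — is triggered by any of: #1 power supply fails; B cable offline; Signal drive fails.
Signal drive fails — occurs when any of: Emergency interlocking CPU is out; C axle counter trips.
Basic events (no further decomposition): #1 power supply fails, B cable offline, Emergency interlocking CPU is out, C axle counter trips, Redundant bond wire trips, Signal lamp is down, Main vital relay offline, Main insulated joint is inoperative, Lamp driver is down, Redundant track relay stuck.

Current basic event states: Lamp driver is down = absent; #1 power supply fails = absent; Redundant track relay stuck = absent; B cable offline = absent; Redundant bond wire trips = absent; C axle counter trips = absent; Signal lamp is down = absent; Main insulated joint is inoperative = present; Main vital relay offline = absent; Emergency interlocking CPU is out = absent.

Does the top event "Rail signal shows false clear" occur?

No

Signal drive fails [OR]: Emergency interlocking CPU is out=not, C axle counter trips=not → no input occurs → does not occur.
Vital path inoperative [OR]: #1 power supply fails=not, B cable offline=not, Signal drive fails=not → no input occurs → does not occur.
Track circuit down [OR]: Redundant bond wire trips=not, Signal lamp is down=not, Main vital relay offline=not → no input occurs → does not occur.
Interlocking logic inoperative [AND]: Track circuit down=not, Main insulated joint is inoperative=occurs, Lamp driver is down=not → not all inputs occur → does not occur.
Rail signal shows false clear [OR]: Vital path inoperative=not, Interlocking logic inoperative=not, Redundant track relay stuck=not → no input occurs → does not occur.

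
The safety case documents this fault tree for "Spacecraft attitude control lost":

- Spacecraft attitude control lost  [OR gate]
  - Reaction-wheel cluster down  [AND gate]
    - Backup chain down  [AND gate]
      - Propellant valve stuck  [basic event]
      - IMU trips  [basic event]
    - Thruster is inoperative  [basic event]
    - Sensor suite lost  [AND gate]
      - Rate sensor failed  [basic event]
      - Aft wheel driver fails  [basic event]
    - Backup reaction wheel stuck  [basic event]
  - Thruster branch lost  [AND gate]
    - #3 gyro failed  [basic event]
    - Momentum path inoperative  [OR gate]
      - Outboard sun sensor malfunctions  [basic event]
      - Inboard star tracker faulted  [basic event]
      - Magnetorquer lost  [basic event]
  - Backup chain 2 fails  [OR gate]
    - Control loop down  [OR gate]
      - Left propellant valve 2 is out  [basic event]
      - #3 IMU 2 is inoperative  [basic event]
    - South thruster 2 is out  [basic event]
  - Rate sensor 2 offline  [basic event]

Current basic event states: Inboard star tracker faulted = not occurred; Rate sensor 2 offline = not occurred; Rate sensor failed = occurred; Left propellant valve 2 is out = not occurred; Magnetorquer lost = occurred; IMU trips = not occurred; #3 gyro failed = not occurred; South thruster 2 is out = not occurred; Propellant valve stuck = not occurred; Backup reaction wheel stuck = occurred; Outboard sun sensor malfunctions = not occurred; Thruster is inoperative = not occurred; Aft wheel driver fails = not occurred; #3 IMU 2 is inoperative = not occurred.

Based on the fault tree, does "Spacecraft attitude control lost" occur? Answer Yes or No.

No

Backup chain down [AND]: Propellant valve stuck=not, IMU trips=not → not all inputs occur → does not occur.
Sensor suite lost [AND]: Rate sensor failed=occurs, Aft wheel driver fails=not → not all inputs occur → does not occur.
Reaction-wheel cluster down [AND]: Backup chain down=not, Thruster is inoperative=not, Sensor suite lost=not, Backup reaction wheel stuck=occurs → not all inputs occur → does not occur.
Momentum path inoperative [OR]: Outboard sun sensor malfunctions=not, Inboard star tracker faulted=not, Magnetorquer lost=occurs → at least one input occurs → occurs.
Thruster branch lost [AND]: #3 gyro failed=not, Momentum path inoperative=occurs → not all inputs occur → does not occur.
Control loop down [OR]: Left propellant valve 2 is out=not, #3 IMU 2 is inoperative=not → no input occurs → does not occur.
Backup chain 2 fails [OR]: Control loop down=not, South thruster 2 is out=not → no input occurs → does not occur.
Spacecraft attitude control lost [OR]: Reaction-wheel cluster down=not, Thruster branch lost=not, Backup chain 2 fails=not, Rate sensor 2 offline=not → no input occurs → does not occur.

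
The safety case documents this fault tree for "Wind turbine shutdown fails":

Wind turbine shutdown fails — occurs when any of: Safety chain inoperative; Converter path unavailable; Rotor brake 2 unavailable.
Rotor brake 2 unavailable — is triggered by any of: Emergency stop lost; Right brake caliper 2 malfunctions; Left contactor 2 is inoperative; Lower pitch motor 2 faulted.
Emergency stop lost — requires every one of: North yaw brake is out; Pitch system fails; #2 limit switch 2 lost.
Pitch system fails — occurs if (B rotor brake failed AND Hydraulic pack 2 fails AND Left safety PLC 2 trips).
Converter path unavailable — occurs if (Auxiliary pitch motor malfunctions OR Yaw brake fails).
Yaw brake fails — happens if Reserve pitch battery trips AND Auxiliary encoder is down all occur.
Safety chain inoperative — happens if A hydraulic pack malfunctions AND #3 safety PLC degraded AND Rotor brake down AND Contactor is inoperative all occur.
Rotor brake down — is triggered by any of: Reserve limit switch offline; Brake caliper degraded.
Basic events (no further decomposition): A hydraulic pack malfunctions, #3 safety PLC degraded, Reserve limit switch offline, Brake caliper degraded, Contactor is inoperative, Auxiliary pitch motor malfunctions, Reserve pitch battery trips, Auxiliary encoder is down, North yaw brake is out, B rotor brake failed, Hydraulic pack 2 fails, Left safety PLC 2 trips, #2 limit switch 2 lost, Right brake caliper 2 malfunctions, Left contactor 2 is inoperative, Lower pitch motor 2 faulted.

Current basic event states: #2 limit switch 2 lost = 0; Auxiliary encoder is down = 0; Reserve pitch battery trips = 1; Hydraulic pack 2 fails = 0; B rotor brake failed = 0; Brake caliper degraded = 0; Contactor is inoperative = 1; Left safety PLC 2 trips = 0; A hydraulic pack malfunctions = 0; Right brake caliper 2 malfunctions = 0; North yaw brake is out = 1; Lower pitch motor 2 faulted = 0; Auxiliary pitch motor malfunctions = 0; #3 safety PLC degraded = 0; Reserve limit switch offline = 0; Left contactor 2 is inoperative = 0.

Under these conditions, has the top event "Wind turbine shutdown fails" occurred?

No

Rotor brake down [OR]: Reserve limit switch offline=not, Brake caliper degraded=not → no input occurs → does not occur.
Safety chain inoperative [AND]: A hydraulic pack malfunctions=not, #3 safety PLC degraded=not, Rotor brake down=not, Contactor is inoperative=occurs → not all inputs occur → does not occur.
Yaw brake fails [AND]: Reserve pitch battery trips=occurs, Auxiliary encoder is down=not → not all inputs occur → does not occur.
Converter path unavailable [OR]: Auxiliary pitch motor malfunctions=not, Yaw brake fails=not → no input occurs → does not occur.
Pitch system fails [AND]: B rotor brake failed=not, Hydraulic pack 2 fails=not, Left safety PLC 2 trips=not → not all inputs occur → does not occur.
Emergency stop lost [AND]: North yaw brake is out=occurs, Pitch system fails=not, #2 limit switch 2 lost=not → not all inputs occur → does not occur.
Rotor brake 2 unavailable [OR]: Emergency stop lost=not, Right brake caliper 2 malfunctions=not, Left contactor 2 is inoperative=not, Lower pitch motor 2 faulted=not → no input occurs → does not occur.
Wind turbine shutdown fails [OR]: Safety chain inoperative=not, Converter path unavailable=not, Rotor brake 2 unavailable=not → no input occurs → does not occur.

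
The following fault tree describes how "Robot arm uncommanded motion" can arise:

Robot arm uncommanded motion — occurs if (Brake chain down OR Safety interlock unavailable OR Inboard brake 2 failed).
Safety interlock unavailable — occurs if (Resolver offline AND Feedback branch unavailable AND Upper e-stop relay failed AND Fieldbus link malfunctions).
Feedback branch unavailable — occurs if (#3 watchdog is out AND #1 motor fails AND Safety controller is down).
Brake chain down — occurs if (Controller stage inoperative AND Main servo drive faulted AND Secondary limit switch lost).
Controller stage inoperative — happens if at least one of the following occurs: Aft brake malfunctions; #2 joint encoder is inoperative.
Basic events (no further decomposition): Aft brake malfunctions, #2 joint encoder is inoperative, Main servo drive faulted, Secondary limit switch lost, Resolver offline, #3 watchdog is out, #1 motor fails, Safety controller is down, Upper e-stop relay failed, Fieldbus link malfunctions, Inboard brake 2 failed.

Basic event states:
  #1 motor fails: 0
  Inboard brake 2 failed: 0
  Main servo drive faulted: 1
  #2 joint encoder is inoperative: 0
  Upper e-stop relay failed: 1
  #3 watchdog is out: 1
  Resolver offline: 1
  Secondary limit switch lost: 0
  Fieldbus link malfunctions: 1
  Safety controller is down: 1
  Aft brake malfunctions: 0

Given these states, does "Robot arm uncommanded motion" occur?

No

Controller stage inoperative [OR]: Aft brake malfunctions=not, #2 joint encoder is inoperative=not → no input occurs → does not occur.
Brake chain down [AND]: Controller stage inoperative=not, Main servo drive faulted=occurs, Secondary limit switch lost=not → not all inputs occur → does not occur.
Feedback branch unavailable [AND]: #3 watchdog is out=occurs, #1 motor fails=not, Safety controller is down=occurs → not all inputs occur → does not occur.
Safety interlock unavailable [AND]: Resolver offline=occurs, Feedback branch unavailable=not, Upper e-stop relay failed=occurs, Fieldbus link malfunctions=occurs → not all inputs occur → does not occur.
Robot arm uncommanded motion [OR]: Brake chain down=not, Safety interlock unavailable=not, Inboard brake 2 failed=not → no input occurs → does not occur.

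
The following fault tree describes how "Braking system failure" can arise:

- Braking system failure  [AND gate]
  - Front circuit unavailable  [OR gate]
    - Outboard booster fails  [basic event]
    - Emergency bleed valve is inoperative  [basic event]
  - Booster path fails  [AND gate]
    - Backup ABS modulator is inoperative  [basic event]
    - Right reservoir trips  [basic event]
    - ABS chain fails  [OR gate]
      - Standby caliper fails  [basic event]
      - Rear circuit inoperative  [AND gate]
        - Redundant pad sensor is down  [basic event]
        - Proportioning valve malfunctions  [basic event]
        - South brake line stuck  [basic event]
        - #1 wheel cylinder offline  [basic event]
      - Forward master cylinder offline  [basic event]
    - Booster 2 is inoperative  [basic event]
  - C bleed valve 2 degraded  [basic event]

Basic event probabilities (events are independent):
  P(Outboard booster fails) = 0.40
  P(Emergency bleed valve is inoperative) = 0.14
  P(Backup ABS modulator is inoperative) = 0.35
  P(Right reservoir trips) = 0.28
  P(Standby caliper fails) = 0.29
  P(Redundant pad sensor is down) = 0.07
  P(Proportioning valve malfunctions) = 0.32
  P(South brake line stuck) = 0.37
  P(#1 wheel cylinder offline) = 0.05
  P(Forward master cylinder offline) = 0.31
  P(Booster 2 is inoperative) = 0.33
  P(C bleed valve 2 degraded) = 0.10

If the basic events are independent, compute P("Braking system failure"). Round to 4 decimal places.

0.0008

P(Front circuit unavailable) [OR] = 1 − (1−0.40) × (1−0.14) = 0.484000
P(Rear circuit inoperative) [AND] = 0.07 × 0.32 × 0.37 × 0.05 = 0.000414
P(ABS chain fails) [OR] = 1 − (1−0.29) × (1−0.000414) × (1−0.31) = 0.510303
P(Booster path fails) [AND] = 0.35 × 0.28 × 0.510303 × 0.33 = 0.016503
P(Braking system failure) [AND] = 0.484000 × 0.016503 × 0.10 = 0.000799
Rounded to 4 decimal places: P(Braking system failure) ≈ 0.0008.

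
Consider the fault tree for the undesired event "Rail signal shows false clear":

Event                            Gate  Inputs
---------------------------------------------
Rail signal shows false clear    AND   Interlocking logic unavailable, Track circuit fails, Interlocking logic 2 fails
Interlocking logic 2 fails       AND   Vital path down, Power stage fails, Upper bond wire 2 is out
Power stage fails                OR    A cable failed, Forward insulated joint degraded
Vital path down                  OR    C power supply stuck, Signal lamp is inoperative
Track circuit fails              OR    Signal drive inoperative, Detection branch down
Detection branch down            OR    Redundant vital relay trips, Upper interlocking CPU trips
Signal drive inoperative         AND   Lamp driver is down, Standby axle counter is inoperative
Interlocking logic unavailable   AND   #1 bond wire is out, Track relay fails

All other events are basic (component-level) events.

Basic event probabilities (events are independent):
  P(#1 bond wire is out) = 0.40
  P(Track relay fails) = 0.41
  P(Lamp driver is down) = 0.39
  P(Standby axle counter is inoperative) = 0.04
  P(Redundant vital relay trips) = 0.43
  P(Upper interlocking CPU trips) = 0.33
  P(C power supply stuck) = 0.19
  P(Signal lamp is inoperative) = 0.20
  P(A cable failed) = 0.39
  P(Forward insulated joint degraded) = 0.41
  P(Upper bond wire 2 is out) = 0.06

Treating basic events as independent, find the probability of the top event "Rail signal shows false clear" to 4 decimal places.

P(Interlocking logic unavailable) [AND] = 0.40 × 0.41 = 0.164000
P(Signal drive inoperative) [AND] = 0.39 × 0.04 = 0.015600
P(Detection branch down) [OR] = 1 − (1−0.43) × (1−0.33) = 0.618100
P(Track circuit fails) [OR] = 1 − (1−0.015600) × (1−0.618100) = 0.624058
P(Vital path down) [OR] = 1 − (1−0.19) × (1−0.20) = 0.352000
P(Power stage fails) [OR] = 1 − (1−0.39) × (1−0.41) = 0.640100
P(Interlocking logic 2 fails) [AND] = 0.352000 × 0.640100 × 0.06 = 0.013519
P(Rail signal shows false clear) [AND] = 0.164000 × 0.624058 × 0.013519 = 0.001384
Rounded to 4 decimal places: P(Rail signal shows false clear) ≈ 0.0014.

0.0014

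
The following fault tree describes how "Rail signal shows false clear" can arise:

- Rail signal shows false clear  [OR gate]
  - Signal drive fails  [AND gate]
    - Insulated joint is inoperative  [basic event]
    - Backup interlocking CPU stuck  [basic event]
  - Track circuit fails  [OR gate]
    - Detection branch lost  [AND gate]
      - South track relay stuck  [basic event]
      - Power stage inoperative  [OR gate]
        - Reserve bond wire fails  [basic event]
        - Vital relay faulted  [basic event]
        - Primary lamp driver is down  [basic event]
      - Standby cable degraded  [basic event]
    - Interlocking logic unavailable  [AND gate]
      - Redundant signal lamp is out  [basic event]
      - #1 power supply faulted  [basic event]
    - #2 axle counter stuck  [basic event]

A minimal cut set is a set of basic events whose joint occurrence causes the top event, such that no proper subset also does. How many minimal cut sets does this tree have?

6

Signal drive fails [AND]: one cut set from each child combined → 1 × 1 = 1 cut set(s).
Power stage inoperative [OR]: union of children's cut sets → 3 cut set(s).
Detection branch lost [AND]: one cut set from each child combined → 1 × 3 × 1 = 3 cut set(s).
Interlocking logic unavailable [AND]: one cut set from each child combined → 1 × 1 = 1 cut set(s).
Track circuit fails [OR]: union of children's cut sets → 5 cut set(s).
Rail signal shows false clear [OR]: union of children's cut sets → 6 cut set(s).
Minimal cut sets: {Backup interlocking CPU stuck, Insulated joint is inoperative}; {Reserve bond wire fails, South track relay stuck, Standby cable degraded}; {South track relay stuck, Standby cable degraded, Vital relay faulted}; {Primary lamp driver is down, South track relay stuck, Standby cable degraded}; {#1 power supply faulted, Redundant signal lamp is out}; {#2 axle counter stuck}.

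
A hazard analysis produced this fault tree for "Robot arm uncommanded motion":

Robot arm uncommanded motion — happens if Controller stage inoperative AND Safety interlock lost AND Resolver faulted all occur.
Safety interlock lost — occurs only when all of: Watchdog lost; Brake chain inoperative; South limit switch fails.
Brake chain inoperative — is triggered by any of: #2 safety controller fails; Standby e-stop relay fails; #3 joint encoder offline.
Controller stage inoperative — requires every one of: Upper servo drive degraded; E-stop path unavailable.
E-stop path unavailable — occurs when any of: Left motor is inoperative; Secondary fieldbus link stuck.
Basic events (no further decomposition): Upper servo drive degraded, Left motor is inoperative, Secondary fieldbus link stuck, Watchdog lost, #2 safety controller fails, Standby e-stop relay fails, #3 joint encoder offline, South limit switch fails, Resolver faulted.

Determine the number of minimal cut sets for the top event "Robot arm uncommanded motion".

E-stop path unavailable [OR]: union of children's cut sets → 2 cut set(s).
Controller stage inoperative [AND]: one cut set from each child combined → 1 × 2 = 2 cut set(s).
Brake chain inoperative [OR]: union of children's cut sets → 3 cut set(s).
Safety interlock lost [AND]: one cut set from each child combined → 1 × 3 × 1 = 3 cut set(s).
Robot arm uncommanded motion [AND]: one cut set from each child combined → 2 × 3 × 1 = 6 cut set(s).
Minimal cut sets: {#2 safety controller fails, Left motor is inoperative, Resolver faulted, South limit switch fails, Upper servo drive degraded, Watchdog lost}; {Left motor is inoperative, Resolver faulted, South limit switch fails, Standby e-stop relay fails, Upper servo drive degraded, Watchdog lost}; {#3 joint encoder offline, Left motor is inoperative, Resolver faulted, South limit switch fails, Upper servo drive degraded, Watchdog lost}; {#2 safety controller fails, Resolver faulted, Secondary fieldbus link stuck, South limit switch fails, Upper servo drive degraded, Watchdog lost}; {Resolver faulted, Secondary fieldbus link stuck, South limit switch fails, Standby e-stop relay fails, Upper servo drive degraded, Watchdog lost}; {#3 joint encoder offline, Resolver faulted, Secondary fieldbus link stuck, South limit switch fails, Upper servo drive degraded, Watchdog lost}.

6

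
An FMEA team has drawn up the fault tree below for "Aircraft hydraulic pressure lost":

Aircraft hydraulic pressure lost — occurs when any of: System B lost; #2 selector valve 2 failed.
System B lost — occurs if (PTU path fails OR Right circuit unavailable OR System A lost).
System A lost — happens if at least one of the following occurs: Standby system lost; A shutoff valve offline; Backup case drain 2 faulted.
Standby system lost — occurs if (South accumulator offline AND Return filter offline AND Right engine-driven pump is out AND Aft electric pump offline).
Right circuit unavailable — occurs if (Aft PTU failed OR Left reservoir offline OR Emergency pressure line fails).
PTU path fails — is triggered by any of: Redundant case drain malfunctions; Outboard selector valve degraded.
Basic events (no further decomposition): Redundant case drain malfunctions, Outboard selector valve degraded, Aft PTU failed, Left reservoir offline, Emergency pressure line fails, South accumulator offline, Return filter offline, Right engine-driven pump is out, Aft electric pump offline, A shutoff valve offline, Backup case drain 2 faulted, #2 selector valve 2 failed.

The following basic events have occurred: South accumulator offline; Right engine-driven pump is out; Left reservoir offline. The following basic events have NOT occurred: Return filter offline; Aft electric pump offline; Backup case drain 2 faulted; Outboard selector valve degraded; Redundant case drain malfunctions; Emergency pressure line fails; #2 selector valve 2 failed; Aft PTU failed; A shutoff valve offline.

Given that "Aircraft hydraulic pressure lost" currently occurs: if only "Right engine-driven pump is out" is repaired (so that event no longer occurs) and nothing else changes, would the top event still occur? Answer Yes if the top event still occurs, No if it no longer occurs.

Yes

Counterfactual: set "Right engine-driven pump is out" to not occurred.
PTU path fails [OR]: Redundant case drain malfunctions=not, Outboard selector valve degraded=not → no input occurs → does not occur.
Right circuit unavailable [OR]: Aft PTU failed=not, Left reservoir offline=occurs, Emergency pressure line fails=not → at least one input occurs → occurs.
Standby system lost [AND]: South accumulator offline=occurs, Return filter offline=not, Right engine-driven pump is out=not, Aft electric pump offline=not → not all inputs occur → does not occur.
System A lost [OR]: Standby system lost=not, A shutoff valve offline=not, Backup case drain 2 faulted=not → no input occurs → does not occur.
System B lost [OR]: PTU path fails=not, Right circuit unavailable=occurs, System A lost=not → at least one input occurs → occurs.
Aircraft hydraulic pressure lost [OR]: System B lost=occurs, #2 selector valve 2 failed=not → at least one input occurs → occurs.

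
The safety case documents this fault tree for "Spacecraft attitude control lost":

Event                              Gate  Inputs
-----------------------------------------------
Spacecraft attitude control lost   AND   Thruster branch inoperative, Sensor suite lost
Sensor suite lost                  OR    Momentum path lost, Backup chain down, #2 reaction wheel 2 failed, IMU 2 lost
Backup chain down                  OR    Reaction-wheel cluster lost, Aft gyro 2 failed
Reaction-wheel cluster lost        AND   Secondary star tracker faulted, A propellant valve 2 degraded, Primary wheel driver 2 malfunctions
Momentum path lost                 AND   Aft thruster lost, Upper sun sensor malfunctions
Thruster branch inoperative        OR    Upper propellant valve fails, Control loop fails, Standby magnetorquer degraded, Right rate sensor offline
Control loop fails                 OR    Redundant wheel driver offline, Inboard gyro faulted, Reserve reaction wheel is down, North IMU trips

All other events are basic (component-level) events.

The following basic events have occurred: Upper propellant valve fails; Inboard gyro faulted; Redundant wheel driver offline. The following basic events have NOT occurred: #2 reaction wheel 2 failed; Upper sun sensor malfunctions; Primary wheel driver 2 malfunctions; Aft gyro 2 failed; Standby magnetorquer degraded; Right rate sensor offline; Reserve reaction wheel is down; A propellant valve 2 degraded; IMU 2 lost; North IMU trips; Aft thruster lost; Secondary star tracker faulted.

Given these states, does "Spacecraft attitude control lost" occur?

Control loop fails [OR]: Redundant wheel driver offline=occurs, Inboard gyro faulted=occurs, Reserve reaction wheel is down=not, North IMU trips=not → at least one input occurs → occurs.
Thruster branch inoperative [OR]: Upper propellant valve fails=occurs, Control loop fails=occurs, Standby magnetorquer degraded=not, Right rate sensor offline=not → at least one input occurs → occurs.
Momentum path lost [AND]: Aft thruster lost=not, Upper sun sensor malfunctions=not → not all inputs occur → does not occur.
Reaction-wheel cluster lost [AND]: Secondary star tracker faulted=not, A propellant valve 2 degraded=not, Primary wheel driver 2 malfunctions=not → not all inputs occur → does not occur.
Backup chain down [OR]: Reaction-wheel cluster lost=not, Aft gyro 2 failed=not → no input occurs → does not occur.
Sensor suite lost [OR]: Momentum path lost=not, Backup chain down=not, #2 reaction wheel 2 failed=not, IMU 2 lost=not → no input occurs → does not occur.
Spacecraft attitude control lost [AND]: Thruster branch inoperative=occurs, Sensor suite lost=not → not all inputs occur → does not occur.

No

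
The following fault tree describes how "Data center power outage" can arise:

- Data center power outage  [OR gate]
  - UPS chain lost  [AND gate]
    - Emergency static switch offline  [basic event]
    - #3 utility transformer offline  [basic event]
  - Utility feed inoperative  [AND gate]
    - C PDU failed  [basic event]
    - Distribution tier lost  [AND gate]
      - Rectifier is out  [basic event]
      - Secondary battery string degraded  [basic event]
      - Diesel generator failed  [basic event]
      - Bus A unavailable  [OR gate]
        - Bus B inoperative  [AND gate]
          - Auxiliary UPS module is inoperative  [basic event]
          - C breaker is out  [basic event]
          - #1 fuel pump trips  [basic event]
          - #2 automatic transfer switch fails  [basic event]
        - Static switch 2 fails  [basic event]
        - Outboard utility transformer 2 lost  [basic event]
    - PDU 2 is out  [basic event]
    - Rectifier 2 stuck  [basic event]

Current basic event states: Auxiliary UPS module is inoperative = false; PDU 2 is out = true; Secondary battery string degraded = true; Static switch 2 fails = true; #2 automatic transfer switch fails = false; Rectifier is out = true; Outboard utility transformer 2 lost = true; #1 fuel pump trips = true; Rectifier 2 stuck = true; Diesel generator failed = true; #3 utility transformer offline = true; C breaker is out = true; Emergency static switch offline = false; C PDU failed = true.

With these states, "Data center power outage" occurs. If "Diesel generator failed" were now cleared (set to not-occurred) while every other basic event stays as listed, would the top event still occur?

Counterfactual: set "Diesel generator failed" to not occurred.
UPS chain lost [AND]: Emergency static switch offline=not, #3 utility transformer offline=occurs → not all inputs occur → does not occur.
Bus B inoperative [AND]: Auxiliary UPS module is inoperative=not, C breaker is out=occurs, #1 fuel pump trips=occurs, #2 automatic transfer switch fails=not → not all inputs occur → does not occur.
Bus A unavailable [OR]: Bus B inoperative=not, Static switch 2 fails=occurs, Outboard utility transformer 2 lost=occurs → at least one input occurs → occurs.
Distribution tier lost [AND]: Rectifier is out=occurs, Secondary battery string degraded=occurs, Diesel generator failed=not, Bus A unavailable=occurs → not all inputs occur → does not occur.
Utility feed inoperative [AND]: C PDU failed=occurs, Distribution tier lost=not, PDU 2 is out=occurs, Rectifier 2 stuck=occurs → not all inputs occur → does not occur.
Data center power outage [OR]: UPS chain lost=not, Utility feed inoperative=not → no input occurs → does not occur.

No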